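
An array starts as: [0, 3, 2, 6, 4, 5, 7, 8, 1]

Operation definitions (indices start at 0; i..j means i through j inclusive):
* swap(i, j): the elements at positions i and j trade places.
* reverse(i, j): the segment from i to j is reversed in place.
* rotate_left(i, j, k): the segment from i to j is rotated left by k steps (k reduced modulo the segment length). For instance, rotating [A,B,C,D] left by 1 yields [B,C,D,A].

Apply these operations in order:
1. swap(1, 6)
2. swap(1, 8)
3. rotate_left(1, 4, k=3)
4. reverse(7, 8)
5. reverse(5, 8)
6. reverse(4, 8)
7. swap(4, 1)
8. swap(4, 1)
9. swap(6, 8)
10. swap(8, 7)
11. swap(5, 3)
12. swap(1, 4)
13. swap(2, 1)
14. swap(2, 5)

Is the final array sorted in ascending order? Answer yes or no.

After 1 (swap(1, 6)): [0, 7, 2, 6, 4, 5, 3, 8, 1]
After 2 (swap(1, 8)): [0, 1, 2, 6, 4, 5, 3, 8, 7]
After 3 (rotate_left(1, 4, k=3)): [0, 4, 1, 2, 6, 5, 3, 8, 7]
After 4 (reverse(7, 8)): [0, 4, 1, 2, 6, 5, 3, 7, 8]
After 5 (reverse(5, 8)): [0, 4, 1, 2, 6, 8, 7, 3, 5]
After 6 (reverse(4, 8)): [0, 4, 1, 2, 5, 3, 7, 8, 6]
After 7 (swap(4, 1)): [0, 5, 1, 2, 4, 3, 7, 8, 6]
After 8 (swap(4, 1)): [0, 4, 1, 2, 5, 3, 7, 8, 6]
After 9 (swap(6, 8)): [0, 4, 1, 2, 5, 3, 6, 8, 7]
After 10 (swap(8, 7)): [0, 4, 1, 2, 5, 3, 6, 7, 8]
After 11 (swap(5, 3)): [0, 4, 1, 3, 5, 2, 6, 7, 8]
After 12 (swap(1, 4)): [0, 5, 1, 3, 4, 2, 6, 7, 8]
After 13 (swap(2, 1)): [0, 1, 5, 3, 4, 2, 6, 7, 8]
After 14 (swap(2, 5)): [0, 1, 2, 3, 4, 5, 6, 7, 8]

Answer: yes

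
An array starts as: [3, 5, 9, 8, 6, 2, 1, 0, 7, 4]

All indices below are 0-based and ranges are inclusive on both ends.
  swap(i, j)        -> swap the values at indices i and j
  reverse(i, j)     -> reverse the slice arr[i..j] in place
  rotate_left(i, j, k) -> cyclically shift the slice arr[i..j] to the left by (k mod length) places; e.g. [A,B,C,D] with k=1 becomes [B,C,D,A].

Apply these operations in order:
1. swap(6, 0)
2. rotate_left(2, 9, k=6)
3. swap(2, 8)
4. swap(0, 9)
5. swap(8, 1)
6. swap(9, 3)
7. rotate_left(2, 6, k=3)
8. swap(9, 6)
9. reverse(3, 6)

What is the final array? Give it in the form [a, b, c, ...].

After 1 (swap(6, 0)): [1, 5, 9, 8, 6, 2, 3, 0, 7, 4]
After 2 (rotate_left(2, 9, k=6)): [1, 5, 7, 4, 9, 8, 6, 2, 3, 0]
After 3 (swap(2, 8)): [1, 5, 3, 4, 9, 8, 6, 2, 7, 0]
After 4 (swap(0, 9)): [0, 5, 3, 4, 9, 8, 6, 2, 7, 1]
After 5 (swap(8, 1)): [0, 7, 3, 4, 9, 8, 6, 2, 5, 1]
After 6 (swap(9, 3)): [0, 7, 3, 1, 9, 8, 6, 2, 5, 4]
After 7 (rotate_left(2, 6, k=3)): [0, 7, 8, 6, 3, 1, 9, 2, 5, 4]
After 8 (swap(9, 6)): [0, 7, 8, 6, 3, 1, 4, 2, 5, 9]
After 9 (reverse(3, 6)): [0, 7, 8, 4, 1, 3, 6, 2, 5, 9]

Answer: [0, 7, 8, 4, 1, 3, 6, 2, 5, 9]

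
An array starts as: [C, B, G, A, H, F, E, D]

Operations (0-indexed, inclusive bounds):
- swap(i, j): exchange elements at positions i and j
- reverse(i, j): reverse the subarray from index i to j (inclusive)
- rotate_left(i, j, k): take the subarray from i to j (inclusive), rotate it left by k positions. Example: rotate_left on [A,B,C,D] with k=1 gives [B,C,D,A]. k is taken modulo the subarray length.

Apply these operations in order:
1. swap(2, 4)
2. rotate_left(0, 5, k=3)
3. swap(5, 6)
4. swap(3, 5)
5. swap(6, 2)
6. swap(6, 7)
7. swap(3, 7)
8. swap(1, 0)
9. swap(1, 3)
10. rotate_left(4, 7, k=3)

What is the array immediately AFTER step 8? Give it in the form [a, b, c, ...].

After 1 (swap(2, 4)): [C, B, H, A, G, F, E, D]
After 2 (rotate_left(0, 5, k=3)): [A, G, F, C, B, H, E, D]
After 3 (swap(5, 6)): [A, G, F, C, B, E, H, D]
After 4 (swap(3, 5)): [A, G, F, E, B, C, H, D]
After 5 (swap(6, 2)): [A, G, H, E, B, C, F, D]
After 6 (swap(6, 7)): [A, G, H, E, B, C, D, F]
After 7 (swap(3, 7)): [A, G, H, F, B, C, D, E]
After 8 (swap(1, 0)): [G, A, H, F, B, C, D, E]

Answer: [G, A, H, F, B, C, D, E]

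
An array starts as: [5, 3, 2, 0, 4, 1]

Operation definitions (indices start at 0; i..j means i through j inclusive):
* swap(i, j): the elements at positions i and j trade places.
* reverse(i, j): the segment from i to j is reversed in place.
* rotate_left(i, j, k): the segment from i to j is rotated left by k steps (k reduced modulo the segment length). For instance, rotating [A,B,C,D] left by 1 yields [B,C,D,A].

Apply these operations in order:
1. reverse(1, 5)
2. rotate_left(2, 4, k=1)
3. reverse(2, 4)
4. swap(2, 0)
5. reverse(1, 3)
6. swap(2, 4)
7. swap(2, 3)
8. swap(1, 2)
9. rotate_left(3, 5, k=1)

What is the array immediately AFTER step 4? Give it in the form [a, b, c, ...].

After 1 (reverse(1, 5)): [5, 1, 4, 0, 2, 3]
After 2 (rotate_left(2, 4, k=1)): [5, 1, 0, 2, 4, 3]
After 3 (reverse(2, 4)): [5, 1, 4, 2, 0, 3]
After 4 (swap(2, 0)): [4, 1, 5, 2, 0, 3]

Answer: [4, 1, 5, 2, 0, 3]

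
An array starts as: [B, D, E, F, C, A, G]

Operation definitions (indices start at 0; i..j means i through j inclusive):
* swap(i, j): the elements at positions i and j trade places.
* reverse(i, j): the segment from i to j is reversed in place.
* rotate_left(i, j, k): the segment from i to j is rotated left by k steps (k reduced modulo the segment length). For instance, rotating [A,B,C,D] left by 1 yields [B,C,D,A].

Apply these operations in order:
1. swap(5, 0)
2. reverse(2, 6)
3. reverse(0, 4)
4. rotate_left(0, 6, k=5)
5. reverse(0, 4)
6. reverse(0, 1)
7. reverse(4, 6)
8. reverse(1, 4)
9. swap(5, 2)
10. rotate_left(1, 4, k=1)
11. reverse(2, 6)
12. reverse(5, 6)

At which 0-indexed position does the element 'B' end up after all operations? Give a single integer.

After 1 (swap(5, 0)): [A, D, E, F, C, B, G]
After 2 (reverse(2, 6)): [A, D, G, B, C, F, E]
After 3 (reverse(0, 4)): [C, B, G, D, A, F, E]
After 4 (rotate_left(0, 6, k=5)): [F, E, C, B, G, D, A]
After 5 (reverse(0, 4)): [G, B, C, E, F, D, A]
After 6 (reverse(0, 1)): [B, G, C, E, F, D, A]
After 7 (reverse(4, 6)): [B, G, C, E, A, D, F]
After 8 (reverse(1, 4)): [B, A, E, C, G, D, F]
After 9 (swap(5, 2)): [B, A, D, C, G, E, F]
After 10 (rotate_left(1, 4, k=1)): [B, D, C, G, A, E, F]
After 11 (reverse(2, 6)): [B, D, F, E, A, G, C]
After 12 (reverse(5, 6)): [B, D, F, E, A, C, G]

Answer: 0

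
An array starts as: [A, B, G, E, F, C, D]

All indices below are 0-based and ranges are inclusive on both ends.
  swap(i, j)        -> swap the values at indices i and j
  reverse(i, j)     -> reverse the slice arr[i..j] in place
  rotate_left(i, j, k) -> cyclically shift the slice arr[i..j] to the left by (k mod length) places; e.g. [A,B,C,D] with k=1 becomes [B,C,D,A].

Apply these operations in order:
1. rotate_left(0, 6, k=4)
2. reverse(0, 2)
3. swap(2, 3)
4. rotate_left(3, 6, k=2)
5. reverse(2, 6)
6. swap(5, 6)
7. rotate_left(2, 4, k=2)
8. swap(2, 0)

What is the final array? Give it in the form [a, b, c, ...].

Answer: [E, C, D, B, F, A, G]

Derivation:
After 1 (rotate_left(0, 6, k=4)): [F, C, D, A, B, G, E]
After 2 (reverse(0, 2)): [D, C, F, A, B, G, E]
After 3 (swap(2, 3)): [D, C, A, F, B, G, E]
After 4 (rotate_left(3, 6, k=2)): [D, C, A, G, E, F, B]
After 5 (reverse(2, 6)): [D, C, B, F, E, G, A]
After 6 (swap(5, 6)): [D, C, B, F, E, A, G]
After 7 (rotate_left(2, 4, k=2)): [D, C, E, B, F, A, G]
After 8 (swap(2, 0)): [E, C, D, B, F, A, G]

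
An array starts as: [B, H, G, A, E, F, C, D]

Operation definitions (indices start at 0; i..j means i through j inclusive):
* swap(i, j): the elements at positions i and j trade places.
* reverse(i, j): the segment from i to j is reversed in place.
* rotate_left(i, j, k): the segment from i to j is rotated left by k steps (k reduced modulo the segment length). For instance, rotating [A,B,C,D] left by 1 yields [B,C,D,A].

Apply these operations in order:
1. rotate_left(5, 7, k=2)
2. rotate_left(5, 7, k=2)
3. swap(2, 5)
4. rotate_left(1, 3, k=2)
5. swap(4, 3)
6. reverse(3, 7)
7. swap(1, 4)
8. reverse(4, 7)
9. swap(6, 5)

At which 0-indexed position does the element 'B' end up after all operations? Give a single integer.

After 1 (rotate_left(5, 7, k=2)): [B, H, G, A, E, D, F, C]
After 2 (rotate_left(5, 7, k=2)): [B, H, G, A, E, C, D, F]
After 3 (swap(2, 5)): [B, H, C, A, E, G, D, F]
After 4 (rotate_left(1, 3, k=2)): [B, A, H, C, E, G, D, F]
After 5 (swap(4, 3)): [B, A, H, E, C, G, D, F]
After 6 (reverse(3, 7)): [B, A, H, F, D, G, C, E]
After 7 (swap(1, 4)): [B, D, H, F, A, G, C, E]
After 8 (reverse(4, 7)): [B, D, H, F, E, C, G, A]
After 9 (swap(6, 5)): [B, D, H, F, E, G, C, A]

Answer: 0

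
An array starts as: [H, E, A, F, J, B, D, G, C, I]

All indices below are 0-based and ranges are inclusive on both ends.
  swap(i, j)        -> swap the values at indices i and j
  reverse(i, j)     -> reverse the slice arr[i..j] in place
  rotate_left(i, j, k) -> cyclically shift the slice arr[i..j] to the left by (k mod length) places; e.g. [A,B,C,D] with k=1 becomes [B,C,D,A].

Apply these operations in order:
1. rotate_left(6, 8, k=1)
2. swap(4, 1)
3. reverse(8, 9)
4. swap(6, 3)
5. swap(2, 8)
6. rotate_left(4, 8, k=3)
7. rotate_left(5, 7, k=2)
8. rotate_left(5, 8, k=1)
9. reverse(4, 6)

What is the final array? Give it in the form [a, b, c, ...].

Answer: [H, J, I, G, E, A, C, F, B, D]

Derivation:
After 1 (rotate_left(6, 8, k=1)): [H, E, A, F, J, B, G, C, D, I]
After 2 (swap(4, 1)): [H, J, A, F, E, B, G, C, D, I]
After 3 (reverse(8, 9)): [H, J, A, F, E, B, G, C, I, D]
After 4 (swap(6, 3)): [H, J, A, G, E, B, F, C, I, D]
After 5 (swap(2, 8)): [H, J, I, G, E, B, F, C, A, D]
After 6 (rotate_left(4, 8, k=3)): [H, J, I, G, C, A, E, B, F, D]
After 7 (rotate_left(5, 7, k=2)): [H, J, I, G, C, B, A, E, F, D]
After 8 (rotate_left(5, 8, k=1)): [H, J, I, G, C, A, E, F, B, D]
After 9 (reverse(4, 6)): [H, J, I, G, E, A, C, F, B, D]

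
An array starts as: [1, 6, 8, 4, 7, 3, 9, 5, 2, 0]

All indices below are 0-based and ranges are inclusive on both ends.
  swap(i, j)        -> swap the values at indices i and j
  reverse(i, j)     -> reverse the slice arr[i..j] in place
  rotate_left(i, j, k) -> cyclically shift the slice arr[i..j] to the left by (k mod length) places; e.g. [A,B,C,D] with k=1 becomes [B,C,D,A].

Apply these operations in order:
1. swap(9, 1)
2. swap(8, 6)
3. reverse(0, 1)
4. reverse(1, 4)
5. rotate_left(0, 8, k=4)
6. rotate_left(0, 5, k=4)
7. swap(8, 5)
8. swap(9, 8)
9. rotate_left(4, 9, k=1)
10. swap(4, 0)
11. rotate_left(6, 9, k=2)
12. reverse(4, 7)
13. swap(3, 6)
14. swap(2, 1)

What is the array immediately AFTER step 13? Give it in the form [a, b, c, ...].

Answer: [8, 0, 1, 7, 2, 5, 3, 9, 4, 6]

Derivation:
After 1 (swap(9, 1)): [1, 0, 8, 4, 7, 3, 9, 5, 2, 6]
After 2 (swap(8, 6)): [1, 0, 8, 4, 7, 3, 2, 5, 9, 6]
After 3 (reverse(0, 1)): [0, 1, 8, 4, 7, 3, 2, 5, 9, 6]
After 4 (reverse(1, 4)): [0, 7, 4, 8, 1, 3, 2, 5, 9, 6]
After 5 (rotate_left(0, 8, k=4)): [1, 3, 2, 5, 9, 0, 7, 4, 8, 6]
After 6 (rotate_left(0, 5, k=4)): [9, 0, 1, 3, 2, 5, 7, 4, 8, 6]
After 7 (swap(8, 5)): [9, 0, 1, 3, 2, 8, 7, 4, 5, 6]
After 8 (swap(9, 8)): [9, 0, 1, 3, 2, 8, 7, 4, 6, 5]
After 9 (rotate_left(4, 9, k=1)): [9, 0, 1, 3, 8, 7, 4, 6, 5, 2]
After 10 (swap(4, 0)): [8, 0, 1, 3, 9, 7, 4, 6, 5, 2]
After 11 (rotate_left(6, 9, k=2)): [8, 0, 1, 3, 9, 7, 5, 2, 4, 6]
After 12 (reverse(4, 7)): [8, 0, 1, 3, 2, 5, 7, 9, 4, 6]
After 13 (swap(3, 6)): [8, 0, 1, 7, 2, 5, 3, 9, 4, 6]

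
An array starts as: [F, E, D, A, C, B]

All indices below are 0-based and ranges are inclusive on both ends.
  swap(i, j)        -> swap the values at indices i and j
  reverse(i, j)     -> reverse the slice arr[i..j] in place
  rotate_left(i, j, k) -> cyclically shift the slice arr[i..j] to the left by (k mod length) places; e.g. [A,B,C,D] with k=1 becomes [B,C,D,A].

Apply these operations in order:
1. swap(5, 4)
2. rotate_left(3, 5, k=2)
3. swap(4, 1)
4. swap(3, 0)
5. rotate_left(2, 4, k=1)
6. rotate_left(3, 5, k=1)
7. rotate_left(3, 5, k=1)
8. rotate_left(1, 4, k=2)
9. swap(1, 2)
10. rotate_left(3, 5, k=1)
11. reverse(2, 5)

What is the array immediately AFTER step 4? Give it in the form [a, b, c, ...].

After 1 (swap(5, 4)): [F, E, D, A, B, C]
After 2 (rotate_left(3, 5, k=2)): [F, E, D, C, A, B]
After 3 (swap(4, 1)): [F, A, D, C, E, B]
After 4 (swap(3, 0)): [C, A, D, F, E, B]

Answer: [C, A, D, F, E, B]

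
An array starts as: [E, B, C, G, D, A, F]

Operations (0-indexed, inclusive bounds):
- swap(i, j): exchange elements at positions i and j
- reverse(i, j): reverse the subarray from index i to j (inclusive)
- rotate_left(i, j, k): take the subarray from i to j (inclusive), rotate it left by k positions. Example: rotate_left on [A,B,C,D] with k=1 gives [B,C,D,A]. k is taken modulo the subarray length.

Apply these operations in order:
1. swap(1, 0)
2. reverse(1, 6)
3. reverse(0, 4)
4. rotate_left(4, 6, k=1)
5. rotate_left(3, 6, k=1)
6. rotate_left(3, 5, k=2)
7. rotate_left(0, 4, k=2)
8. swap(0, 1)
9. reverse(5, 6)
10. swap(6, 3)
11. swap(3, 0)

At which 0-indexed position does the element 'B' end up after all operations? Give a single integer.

After 1 (swap(1, 0)): [B, E, C, G, D, A, F]
After 2 (reverse(1, 6)): [B, F, A, D, G, C, E]
After 3 (reverse(0, 4)): [G, D, A, F, B, C, E]
After 4 (rotate_left(4, 6, k=1)): [G, D, A, F, C, E, B]
After 5 (rotate_left(3, 6, k=1)): [G, D, A, C, E, B, F]
After 6 (rotate_left(3, 5, k=2)): [G, D, A, B, C, E, F]
After 7 (rotate_left(0, 4, k=2)): [A, B, C, G, D, E, F]
After 8 (swap(0, 1)): [B, A, C, G, D, E, F]
After 9 (reverse(5, 6)): [B, A, C, G, D, F, E]
After 10 (swap(6, 3)): [B, A, C, E, D, F, G]
After 11 (swap(3, 0)): [E, A, C, B, D, F, G]

Answer: 3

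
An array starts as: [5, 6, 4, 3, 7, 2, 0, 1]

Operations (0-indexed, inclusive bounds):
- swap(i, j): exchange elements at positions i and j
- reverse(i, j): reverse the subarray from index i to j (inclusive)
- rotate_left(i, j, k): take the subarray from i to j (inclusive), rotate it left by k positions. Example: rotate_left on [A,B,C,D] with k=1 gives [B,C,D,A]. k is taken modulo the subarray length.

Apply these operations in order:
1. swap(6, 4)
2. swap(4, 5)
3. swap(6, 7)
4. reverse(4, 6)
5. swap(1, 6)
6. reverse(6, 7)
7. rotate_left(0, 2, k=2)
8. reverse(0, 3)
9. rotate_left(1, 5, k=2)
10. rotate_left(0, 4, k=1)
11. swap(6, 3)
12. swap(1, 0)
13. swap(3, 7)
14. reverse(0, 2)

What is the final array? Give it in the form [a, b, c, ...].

After 1 (swap(6, 4)): [5, 6, 4, 3, 0, 2, 7, 1]
After 2 (swap(4, 5)): [5, 6, 4, 3, 2, 0, 7, 1]
After 3 (swap(6, 7)): [5, 6, 4, 3, 2, 0, 1, 7]
After 4 (reverse(4, 6)): [5, 6, 4, 3, 1, 0, 2, 7]
After 5 (swap(1, 6)): [5, 2, 4, 3, 1, 0, 6, 7]
After 6 (reverse(6, 7)): [5, 2, 4, 3, 1, 0, 7, 6]
After 7 (rotate_left(0, 2, k=2)): [4, 5, 2, 3, 1, 0, 7, 6]
After 8 (reverse(0, 3)): [3, 2, 5, 4, 1, 0, 7, 6]
After 9 (rotate_left(1, 5, k=2)): [3, 4, 1, 0, 2, 5, 7, 6]
After 10 (rotate_left(0, 4, k=1)): [4, 1, 0, 2, 3, 5, 7, 6]
After 11 (swap(6, 3)): [4, 1, 0, 7, 3, 5, 2, 6]
After 12 (swap(1, 0)): [1, 4, 0, 7, 3, 5, 2, 6]
After 13 (swap(3, 7)): [1, 4, 0, 6, 3, 5, 2, 7]
After 14 (reverse(0, 2)): [0, 4, 1, 6, 3, 5, 2, 7]

Answer: [0, 4, 1, 6, 3, 5, 2, 7]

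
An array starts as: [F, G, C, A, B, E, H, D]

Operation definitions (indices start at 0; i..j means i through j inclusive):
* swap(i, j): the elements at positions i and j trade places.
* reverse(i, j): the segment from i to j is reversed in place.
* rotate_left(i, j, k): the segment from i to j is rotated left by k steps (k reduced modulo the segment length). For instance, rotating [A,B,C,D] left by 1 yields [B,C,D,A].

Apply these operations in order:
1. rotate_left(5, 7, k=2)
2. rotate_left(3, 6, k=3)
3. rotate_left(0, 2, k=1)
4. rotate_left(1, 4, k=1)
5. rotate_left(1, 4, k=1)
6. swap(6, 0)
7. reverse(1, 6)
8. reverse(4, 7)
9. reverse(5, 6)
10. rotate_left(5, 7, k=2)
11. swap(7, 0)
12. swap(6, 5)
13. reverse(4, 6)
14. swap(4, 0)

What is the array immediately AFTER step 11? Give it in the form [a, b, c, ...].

After 1 (rotate_left(5, 7, k=2)): [F, G, C, A, B, D, E, H]
After 2 (rotate_left(3, 6, k=3)): [F, G, C, E, A, B, D, H]
After 3 (rotate_left(0, 2, k=1)): [G, C, F, E, A, B, D, H]
After 4 (rotate_left(1, 4, k=1)): [G, F, E, A, C, B, D, H]
After 5 (rotate_left(1, 4, k=1)): [G, E, A, C, F, B, D, H]
After 6 (swap(6, 0)): [D, E, A, C, F, B, G, H]
After 7 (reverse(1, 6)): [D, G, B, F, C, A, E, H]
After 8 (reverse(4, 7)): [D, G, B, F, H, E, A, C]
After 9 (reverse(5, 6)): [D, G, B, F, H, A, E, C]
After 10 (rotate_left(5, 7, k=2)): [D, G, B, F, H, C, A, E]
After 11 (swap(7, 0)): [E, G, B, F, H, C, A, D]

Answer: [E, G, B, F, H, C, A, D]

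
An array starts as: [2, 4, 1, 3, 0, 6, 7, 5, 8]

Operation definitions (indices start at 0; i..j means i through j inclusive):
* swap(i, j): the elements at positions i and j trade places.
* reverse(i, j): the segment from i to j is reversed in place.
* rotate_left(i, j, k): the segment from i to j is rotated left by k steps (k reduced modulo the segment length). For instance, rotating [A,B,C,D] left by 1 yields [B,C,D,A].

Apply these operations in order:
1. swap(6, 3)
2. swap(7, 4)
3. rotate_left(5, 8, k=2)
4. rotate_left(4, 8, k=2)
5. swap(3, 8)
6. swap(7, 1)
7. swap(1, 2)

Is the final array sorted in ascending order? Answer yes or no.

Answer: no

Derivation:
After 1 (swap(6, 3)): [2, 4, 1, 7, 0, 6, 3, 5, 8]
After 2 (swap(7, 4)): [2, 4, 1, 7, 5, 6, 3, 0, 8]
After 3 (rotate_left(5, 8, k=2)): [2, 4, 1, 7, 5, 0, 8, 6, 3]
After 4 (rotate_left(4, 8, k=2)): [2, 4, 1, 7, 8, 6, 3, 5, 0]
After 5 (swap(3, 8)): [2, 4, 1, 0, 8, 6, 3, 5, 7]
After 6 (swap(7, 1)): [2, 5, 1, 0, 8, 6, 3, 4, 7]
After 7 (swap(1, 2)): [2, 1, 5, 0, 8, 6, 3, 4, 7]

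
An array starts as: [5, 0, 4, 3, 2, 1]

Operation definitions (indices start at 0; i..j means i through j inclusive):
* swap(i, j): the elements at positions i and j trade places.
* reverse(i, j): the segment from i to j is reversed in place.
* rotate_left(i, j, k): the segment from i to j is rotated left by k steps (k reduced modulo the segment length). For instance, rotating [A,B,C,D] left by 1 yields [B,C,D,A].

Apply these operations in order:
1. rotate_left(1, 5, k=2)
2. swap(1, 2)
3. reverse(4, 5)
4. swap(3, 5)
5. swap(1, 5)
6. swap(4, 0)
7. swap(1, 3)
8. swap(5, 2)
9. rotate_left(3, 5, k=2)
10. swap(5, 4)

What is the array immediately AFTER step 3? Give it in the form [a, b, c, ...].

After 1 (rotate_left(1, 5, k=2)): [5, 3, 2, 1, 0, 4]
After 2 (swap(1, 2)): [5, 2, 3, 1, 0, 4]
After 3 (reverse(4, 5)): [5, 2, 3, 1, 4, 0]

Answer: [5, 2, 3, 1, 4, 0]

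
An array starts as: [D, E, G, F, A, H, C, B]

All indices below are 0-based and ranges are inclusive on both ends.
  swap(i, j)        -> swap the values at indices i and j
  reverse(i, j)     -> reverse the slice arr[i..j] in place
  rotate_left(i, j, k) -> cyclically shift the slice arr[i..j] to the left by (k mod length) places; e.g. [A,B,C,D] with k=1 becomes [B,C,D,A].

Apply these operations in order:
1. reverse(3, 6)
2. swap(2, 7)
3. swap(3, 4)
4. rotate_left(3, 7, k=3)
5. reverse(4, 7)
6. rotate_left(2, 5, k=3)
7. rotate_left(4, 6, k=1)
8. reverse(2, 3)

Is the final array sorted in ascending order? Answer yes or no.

Answer: no

Derivation:
After 1 (reverse(3, 6)): [D, E, G, C, H, A, F, B]
After 2 (swap(2, 7)): [D, E, B, C, H, A, F, G]
After 3 (swap(3, 4)): [D, E, B, H, C, A, F, G]
After 4 (rotate_left(3, 7, k=3)): [D, E, B, F, G, H, C, A]
After 5 (reverse(4, 7)): [D, E, B, F, A, C, H, G]
After 6 (rotate_left(2, 5, k=3)): [D, E, C, B, F, A, H, G]
After 7 (rotate_left(4, 6, k=1)): [D, E, C, B, A, H, F, G]
After 8 (reverse(2, 3)): [D, E, B, C, A, H, F, G]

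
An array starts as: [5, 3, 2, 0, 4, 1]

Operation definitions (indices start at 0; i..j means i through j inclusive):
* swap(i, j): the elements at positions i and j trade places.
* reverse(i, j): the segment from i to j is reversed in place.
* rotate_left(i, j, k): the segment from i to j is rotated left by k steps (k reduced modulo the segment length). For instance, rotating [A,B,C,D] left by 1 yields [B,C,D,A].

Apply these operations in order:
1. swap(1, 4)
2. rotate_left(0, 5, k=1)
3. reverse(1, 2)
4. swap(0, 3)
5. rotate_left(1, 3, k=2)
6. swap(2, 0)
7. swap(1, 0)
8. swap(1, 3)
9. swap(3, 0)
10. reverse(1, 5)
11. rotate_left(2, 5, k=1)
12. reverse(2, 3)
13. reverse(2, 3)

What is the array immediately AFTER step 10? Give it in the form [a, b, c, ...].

Answer: [0, 5, 1, 4, 3, 2]

Derivation:
After 1 (swap(1, 4)): [5, 4, 2, 0, 3, 1]
After 2 (rotate_left(0, 5, k=1)): [4, 2, 0, 3, 1, 5]
After 3 (reverse(1, 2)): [4, 0, 2, 3, 1, 5]
After 4 (swap(0, 3)): [3, 0, 2, 4, 1, 5]
After 5 (rotate_left(1, 3, k=2)): [3, 4, 0, 2, 1, 5]
After 6 (swap(2, 0)): [0, 4, 3, 2, 1, 5]
After 7 (swap(1, 0)): [4, 0, 3, 2, 1, 5]
After 8 (swap(1, 3)): [4, 2, 3, 0, 1, 5]
After 9 (swap(3, 0)): [0, 2, 3, 4, 1, 5]
After 10 (reverse(1, 5)): [0, 5, 1, 4, 3, 2]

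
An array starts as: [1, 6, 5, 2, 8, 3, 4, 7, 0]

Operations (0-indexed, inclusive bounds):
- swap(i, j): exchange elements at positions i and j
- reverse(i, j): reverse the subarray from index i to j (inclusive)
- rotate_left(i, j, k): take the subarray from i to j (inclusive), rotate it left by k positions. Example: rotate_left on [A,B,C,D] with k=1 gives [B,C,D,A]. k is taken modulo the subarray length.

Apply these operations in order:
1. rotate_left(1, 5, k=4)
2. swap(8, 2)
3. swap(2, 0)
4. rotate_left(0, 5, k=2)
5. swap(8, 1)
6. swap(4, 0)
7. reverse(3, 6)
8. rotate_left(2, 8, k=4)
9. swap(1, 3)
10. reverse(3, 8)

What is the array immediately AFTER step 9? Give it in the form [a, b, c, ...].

Answer: [0, 7, 8, 6, 5, 2, 4, 3, 1]

Derivation:
After 1 (rotate_left(1, 5, k=4)): [1, 3, 6, 5, 2, 8, 4, 7, 0]
After 2 (swap(8, 2)): [1, 3, 0, 5, 2, 8, 4, 7, 6]
After 3 (swap(2, 0)): [0, 3, 1, 5, 2, 8, 4, 7, 6]
After 4 (rotate_left(0, 5, k=2)): [1, 5, 2, 8, 0, 3, 4, 7, 6]
After 5 (swap(8, 1)): [1, 6, 2, 8, 0, 3, 4, 7, 5]
After 6 (swap(4, 0)): [0, 6, 2, 8, 1, 3, 4, 7, 5]
After 7 (reverse(3, 6)): [0, 6, 2, 4, 3, 1, 8, 7, 5]
After 8 (rotate_left(2, 8, k=4)): [0, 6, 8, 7, 5, 2, 4, 3, 1]
After 9 (swap(1, 3)): [0, 7, 8, 6, 5, 2, 4, 3, 1]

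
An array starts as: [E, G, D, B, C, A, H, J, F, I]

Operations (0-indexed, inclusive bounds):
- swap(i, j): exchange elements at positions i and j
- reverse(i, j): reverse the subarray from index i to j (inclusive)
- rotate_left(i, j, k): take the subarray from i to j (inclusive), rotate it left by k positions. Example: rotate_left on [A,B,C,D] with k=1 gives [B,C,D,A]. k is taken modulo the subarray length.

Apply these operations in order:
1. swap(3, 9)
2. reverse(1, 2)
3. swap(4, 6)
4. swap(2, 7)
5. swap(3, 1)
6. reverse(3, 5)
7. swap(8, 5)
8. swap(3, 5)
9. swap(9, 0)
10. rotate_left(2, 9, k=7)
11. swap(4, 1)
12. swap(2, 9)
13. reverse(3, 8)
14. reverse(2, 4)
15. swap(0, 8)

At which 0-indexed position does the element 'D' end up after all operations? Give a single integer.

Answer: 4

Derivation:
After 1 (swap(3, 9)): [E, G, D, I, C, A, H, J, F, B]
After 2 (reverse(1, 2)): [E, D, G, I, C, A, H, J, F, B]
After 3 (swap(4, 6)): [E, D, G, I, H, A, C, J, F, B]
After 4 (swap(2, 7)): [E, D, J, I, H, A, C, G, F, B]
After 5 (swap(3, 1)): [E, I, J, D, H, A, C, G, F, B]
After 6 (reverse(3, 5)): [E, I, J, A, H, D, C, G, F, B]
After 7 (swap(8, 5)): [E, I, J, A, H, F, C, G, D, B]
After 8 (swap(3, 5)): [E, I, J, F, H, A, C, G, D, B]
After 9 (swap(9, 0)): [B, I, J, F, H, A, C, G, D, E]
After 10 (rotate_left(2, 9, k=7)): [B, I, E, J, F, H, A, C, G, D]
After 11 (swap(4, 1)): [B, F, E, J, I, H, A, C, G, D]
After 12 (swap(2, 9)): [B, F, D, J, I, H, A, C, G, E]
After 13 (reverse(3, 8)): [B, F, D, G, C, A, H, I, J, E]
After 14 (reverse(2, 4)): [B, F, C, G, D, A, H, I, J, E]
After 15 (swap(0, 8)): [J, F, C, G, D, A, H, I, B, E]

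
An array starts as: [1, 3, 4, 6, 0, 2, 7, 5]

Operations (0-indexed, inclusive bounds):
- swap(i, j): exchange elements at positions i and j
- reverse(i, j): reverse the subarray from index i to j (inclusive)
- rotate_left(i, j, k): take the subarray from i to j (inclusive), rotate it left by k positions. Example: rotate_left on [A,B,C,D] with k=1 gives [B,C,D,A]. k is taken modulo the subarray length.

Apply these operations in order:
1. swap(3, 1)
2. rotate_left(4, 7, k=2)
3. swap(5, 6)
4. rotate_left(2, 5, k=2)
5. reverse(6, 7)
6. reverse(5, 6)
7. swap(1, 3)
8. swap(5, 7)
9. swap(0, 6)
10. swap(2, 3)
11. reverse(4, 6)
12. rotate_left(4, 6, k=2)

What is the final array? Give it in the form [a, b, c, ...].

After 1 (swap(3, 1)): [1, 6, 4, 3, 0, 2, 7, 5]
After 2 (rotate_left(4, 7, k=2)): [1, 6, 4, 3, 7, 5, 0, 2]
After 3 (swap(5, 6)): [1, 6, 4, 3, 7, 0, 5, 2]
After 4 (rotate_left(2, 5, k=2)): [1, 6, 7, 0, 4, 3, 5, 2]
After 5 (reverse(6, 7)): [1, 6, 7, 0, 4, 3, 2, 5]
After 6 (reverse(5, 6)): [1, 6, 7, 0, 4, 2, 3, 5]
After 7 (swap(1, 3)): [1, 0, 7, 6, 4, 2, 3, 5]
After 8 (swap(5, 7)): [1, 0, 7, 6, 4, 5, 3, 2]
After 9 (swap(0, 6)): [3, 0, 7, 6, 4, 5, 1, 2]
After 10 (swap(2, 3)): [3, 0, 6, 7, 4, 5, 1, 2]
After 11 (reverse(4, 6)): [3, 0, 6, 7, 1, 5, 4, 2]
After 12 (rotate_left(4, 6, k=2)): [3, 0, 6, 7, 4, 1, 5, 2]

Answer: [3, 0, 6, 7, 4, 1, 5, 2]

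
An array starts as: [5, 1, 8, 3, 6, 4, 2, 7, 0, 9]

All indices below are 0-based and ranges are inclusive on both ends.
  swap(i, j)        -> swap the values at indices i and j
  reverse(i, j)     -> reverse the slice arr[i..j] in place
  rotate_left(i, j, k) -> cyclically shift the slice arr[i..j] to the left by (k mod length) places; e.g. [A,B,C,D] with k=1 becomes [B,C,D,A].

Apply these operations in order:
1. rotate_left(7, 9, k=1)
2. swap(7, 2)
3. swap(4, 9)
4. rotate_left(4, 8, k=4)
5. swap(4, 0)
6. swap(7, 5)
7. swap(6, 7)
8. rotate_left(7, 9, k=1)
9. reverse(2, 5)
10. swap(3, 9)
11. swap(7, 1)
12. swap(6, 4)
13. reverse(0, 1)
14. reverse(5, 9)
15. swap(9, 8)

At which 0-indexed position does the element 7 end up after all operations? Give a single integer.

After 1 (rotate_left(7, 9, k=1)): [5, 1, 8, 3, 6, 4, 2, 0, 9, 7]
After 2 (swap(7, 2)): [5, 1, 0, 3, 6, 4, 2, 8, 9, 7]
After 3 (swap(4, 9)): [5, 1, 0, 3, 7, 4, 2, 8, 9, 6]
After 4 (rotate_left(4, 8, k=4)): [5, 1, 0, 3, 9, 7, 4, 2, 8, 6]
After 5 (swap(4, 0)): [9, 1, 0, 3, 5, 7, 4, 2, 8, 6]
After 6 (swap(7, 5)): [9, 1, 0, 3, 5, 2, 4, 7, 8, 6]
After 7 (swap(6, 7)): [9, 1, 0, 3, 5, 2, 7, 4, 8, 6]
After 8 (rotate_left(7, 9, k=1)): [9, 1, 0, 3, 5, 2, 7, 8, 6, 4]
After 9 (reverse(2, 5)): [9, 1, 2, 5, 3, 0, 7, 8, 6, 4]
After 10 (swap(3, 9)): [9, 1, 2, 4, 3, 0, 7, 8, 6, 5]
After 11 (swap(7, 1)): [9, 8, 2, 4, 3, 0, 7, 1, 6, 5]
After 12 (swap(6, 4)): [9, 8, 2, 4, 7, 0, 3, 1, 6, 5]
After 13 (reverse(0, 1)): [8, 9, 2, 4, 7, 0, 3, 1, 6, 5]
After 14 (reverse(5, 9)): [8, 9, 2, 4, 7, 5, 6, 1, 3, 0]
After 15 (swap(9, 8)): [8, 9, 2, 4, 7, 5, 6, 1, 0, 3]

Answer: 4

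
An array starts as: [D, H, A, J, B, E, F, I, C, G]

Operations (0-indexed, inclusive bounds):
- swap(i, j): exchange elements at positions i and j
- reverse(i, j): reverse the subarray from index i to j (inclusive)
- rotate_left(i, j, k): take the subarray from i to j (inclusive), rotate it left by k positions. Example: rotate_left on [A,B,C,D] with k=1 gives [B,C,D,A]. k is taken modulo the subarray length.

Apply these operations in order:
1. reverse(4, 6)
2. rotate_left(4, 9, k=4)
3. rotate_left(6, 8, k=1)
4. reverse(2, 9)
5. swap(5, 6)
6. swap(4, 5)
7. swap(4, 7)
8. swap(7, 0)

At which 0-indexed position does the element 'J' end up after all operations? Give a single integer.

After 1 (reverse(4, 6)): [D, H, A, J, F, E, B, I, C, G]
After 2 (rotate_left(4, 9, k=4)): [D, H, A, J, C, G, F, E, B, I]
After 3 (rotate_left(6, 8, k=1)): [D, H, A, J, C, G, E, B, F, I]
After 4 (reverse(2, 9)): [D, H, I, F, B, E, G, C, J, A]
After 5 (swap(5, 6)): [D, H, I, F, B, G, E, C, J, A]
After 6 (swap(4, 5)): [D, H, I, F, G, B, E, C, J, A]
After 7 (swap(4, 7)): [D, H, I, F, C, B, E, G, J, A]
After 8 (swap(7, 0)): [G, H, I, F, C, B, E, D, J, A]

Answer: 8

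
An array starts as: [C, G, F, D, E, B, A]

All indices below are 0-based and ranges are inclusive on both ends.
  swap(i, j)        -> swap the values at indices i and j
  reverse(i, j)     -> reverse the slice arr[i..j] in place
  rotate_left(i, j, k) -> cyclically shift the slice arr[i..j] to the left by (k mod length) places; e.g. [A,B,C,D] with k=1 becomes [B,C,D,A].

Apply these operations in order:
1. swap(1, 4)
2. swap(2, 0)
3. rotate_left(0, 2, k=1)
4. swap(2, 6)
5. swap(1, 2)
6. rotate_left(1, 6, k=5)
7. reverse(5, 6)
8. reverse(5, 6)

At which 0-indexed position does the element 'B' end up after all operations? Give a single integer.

Answer: 6

Derivation:
After 1 (swap(1, 4)): [C, E, F, D, G, B, A]
After 2 (swap(2, 0)): [F, E, C, D, G, B, A]
After 3 (rotate_left(0, 2, k=1)): [E, C, F, D, G, B, A]
After 4 (swap(2, 6)): [E, C, A, D, G, B, F]
After 5 (swap(1, 2)): [E, A, C, D, G, B, F]
After 6 (rotate_left(1, 6, k=5)): [E, F, A, C, D, G, B]
After 7 (reverse(5, 6)): [E, F, A, C, D, B, G]
After 8 (reverse(5, 6)): [E, F, A, C, D, G, B]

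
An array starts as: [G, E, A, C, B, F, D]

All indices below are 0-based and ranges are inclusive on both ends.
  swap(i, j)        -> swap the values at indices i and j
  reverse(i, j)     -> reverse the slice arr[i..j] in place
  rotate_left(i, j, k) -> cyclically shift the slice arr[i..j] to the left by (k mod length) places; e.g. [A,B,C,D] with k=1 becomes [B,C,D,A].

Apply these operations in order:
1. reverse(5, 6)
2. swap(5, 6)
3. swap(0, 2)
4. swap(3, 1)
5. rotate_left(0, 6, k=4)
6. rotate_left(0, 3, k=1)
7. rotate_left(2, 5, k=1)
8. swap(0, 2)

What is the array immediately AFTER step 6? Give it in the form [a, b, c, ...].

Answer: [F, D, A, B, C, G, E]

Derivation:
After 1 (reverse(5, 6)): [G, E, A, C, B, D, F]
After 2 (swap(5, 6)): [G, E, A, C, B, F, D]
After 3 (swap(0, 2)): [A, E, G, C, B, F, D]
After 4 (swap(3, 1)): [A, C, G, E, B, F, D]
After 5 (rotate_left(0, 6, k=4)): [B, F, D, A, C, G, E]
After 6 (rotate_left(0, 3, k=1)): [F, D, A, B, C, G, E]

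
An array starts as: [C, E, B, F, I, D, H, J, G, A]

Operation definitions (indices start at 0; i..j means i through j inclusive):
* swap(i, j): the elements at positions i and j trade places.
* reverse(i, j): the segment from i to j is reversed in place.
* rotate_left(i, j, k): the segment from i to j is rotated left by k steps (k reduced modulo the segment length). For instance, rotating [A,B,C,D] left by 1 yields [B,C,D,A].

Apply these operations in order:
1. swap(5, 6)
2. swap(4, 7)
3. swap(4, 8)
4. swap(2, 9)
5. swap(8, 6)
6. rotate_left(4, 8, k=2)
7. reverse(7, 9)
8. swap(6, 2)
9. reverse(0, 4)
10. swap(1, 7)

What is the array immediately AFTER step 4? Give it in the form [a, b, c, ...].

Answer: [C, E, A, F, G, H, D, I, J, B]

Derivation:
After 1 (swap(5, 6)): [C, E, B, F, I, H, D, J, G, A]
After 2 (swap(4, 7)): [C, E, B, F, J, H, D, I, G, A]
After 3 (swap(4, 8)): [C, E, B, F, G, H, D, I, J, A]
After 4 (swap(2, 9)): [C, E, A, F, G, H, D, I, J, B]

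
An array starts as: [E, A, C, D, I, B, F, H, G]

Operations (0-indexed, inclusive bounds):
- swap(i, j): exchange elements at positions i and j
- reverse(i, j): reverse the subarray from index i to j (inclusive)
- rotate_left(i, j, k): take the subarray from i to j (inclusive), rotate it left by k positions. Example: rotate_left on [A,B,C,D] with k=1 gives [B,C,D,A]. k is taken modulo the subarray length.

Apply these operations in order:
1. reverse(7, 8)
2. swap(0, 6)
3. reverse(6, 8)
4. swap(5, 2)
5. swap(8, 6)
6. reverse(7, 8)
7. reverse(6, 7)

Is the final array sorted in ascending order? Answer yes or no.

Answer: no

Derivation:
After 1 (reverse(7, 8)): [E, A, C, D, I, B, F, G, H]
After 2 (swap(0, 6)): [F, A, C, D, I, B, E, G, H]
After 3 (reverse(6, 8)): [F, A, C, D, I, B, H, G, E]
After 4 (swap(5, 2)): [F, A, B, D, I, C, H, G, E]
After 5 (swap(8, 6)): [F, A, B, D, I, C, E, G, H]
After 6 (reverse(7, 8)): [F, A, B, D, I, C, E, H, G]
After 7 (reverse(6, 7)): [F, A, B, D, I, C, H, E, G]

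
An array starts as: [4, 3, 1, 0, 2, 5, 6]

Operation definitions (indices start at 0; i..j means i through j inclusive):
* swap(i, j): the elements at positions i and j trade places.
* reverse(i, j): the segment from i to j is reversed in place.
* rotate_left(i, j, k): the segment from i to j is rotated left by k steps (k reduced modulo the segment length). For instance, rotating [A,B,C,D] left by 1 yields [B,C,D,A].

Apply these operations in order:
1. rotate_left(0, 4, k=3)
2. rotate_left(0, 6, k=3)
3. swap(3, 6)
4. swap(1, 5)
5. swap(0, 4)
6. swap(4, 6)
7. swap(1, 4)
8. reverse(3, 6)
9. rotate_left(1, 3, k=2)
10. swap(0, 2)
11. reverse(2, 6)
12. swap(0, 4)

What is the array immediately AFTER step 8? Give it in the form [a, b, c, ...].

Answer: [0, 6, 5, 3, 1, 2, 4]

Derivation:
After 1 (rotate_left(0, 4, k=3)): [0, 2, 4, 3, 1, 5, 6]
After 2 (rotate_left(0, 6, k=3)): [3, 1, 5, 6, 0, 2, 4]
After 3 (swap(3, 6)): [3, 1, 5, 4, 0, 2, 6]
After 4 (swap(1, 5)): [3, 2, 5, 4, 0, 1, 6]
After 5 (swap(0, 4)): [0, 2, 5, 4, 3, 1, 6]
After 6 (swap(4, 6)): [0, 2, 5, 4, 6, 1, 3]
After 7 (swap(1, 4)): [0, 6, 5, 4, 2, 1, 3]
After 8 (reverse(3, 6)): [0, 6, 5, 3, 1, 2, 4]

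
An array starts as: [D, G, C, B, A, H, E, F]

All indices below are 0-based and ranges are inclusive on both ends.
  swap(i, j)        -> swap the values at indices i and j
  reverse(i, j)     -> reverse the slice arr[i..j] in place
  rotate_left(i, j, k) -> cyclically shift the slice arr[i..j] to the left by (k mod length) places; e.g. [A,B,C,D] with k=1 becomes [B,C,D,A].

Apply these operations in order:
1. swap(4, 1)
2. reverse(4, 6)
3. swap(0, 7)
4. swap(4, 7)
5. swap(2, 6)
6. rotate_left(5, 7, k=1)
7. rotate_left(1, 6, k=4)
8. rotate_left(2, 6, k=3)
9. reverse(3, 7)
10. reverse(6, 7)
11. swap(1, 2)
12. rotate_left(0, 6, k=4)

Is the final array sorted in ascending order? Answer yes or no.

Answer: no

Derivation:
After 1 (swap(4, 1)): [D, A, C, B, G, H, E, F]
After 2 (reverse(4, 6)): [D, A, C, B, E, H, G, F]
After 3 (swap(0, 7)): [F, A, C, B, E, H, G, D]
After 4 (swap(4, 7)): [F, A, C, B, D, H, G, E]
After 5 (swap(2, 6)): [F, A, G, B, D, H, C, E]
After 6 (rotate_left(5, 7, k=1)): [F, A, G, B, D, C, E, H]
After 7 (rotate_left(1, 6, k=4)): [F, C, E, A, G, B, D, H]
After 8 (rotate_left(2, 6, k=3)): [F, C, B, D, E, A, G, H]
After 9 (reverse(3, 7)): [F, C, B, H, G, A, E, D]
After 10 (reverse(6, 7)): [F, C, B, H, G, A, D, E]
After 11 (swap(1, 2)): [F, B, C, H, G, A, D, E]
After 12 (rotate_left(0, 6, k=4)): [G, A, D, F, B, C, H, E]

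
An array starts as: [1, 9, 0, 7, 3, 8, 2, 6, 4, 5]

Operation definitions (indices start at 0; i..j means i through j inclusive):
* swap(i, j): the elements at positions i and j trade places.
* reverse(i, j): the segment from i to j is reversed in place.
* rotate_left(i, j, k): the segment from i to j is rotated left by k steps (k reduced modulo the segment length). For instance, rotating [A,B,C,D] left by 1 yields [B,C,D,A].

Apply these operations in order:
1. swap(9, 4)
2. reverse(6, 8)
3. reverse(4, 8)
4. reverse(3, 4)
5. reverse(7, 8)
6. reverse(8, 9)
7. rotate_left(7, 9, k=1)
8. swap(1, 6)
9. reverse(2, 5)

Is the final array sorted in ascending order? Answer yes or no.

Answer: no

Derivation:
After 1 (swap(9, 4)): [1, 9, 0, 7, 5, 8, 2, 6, 4, 3]
After 2 (reverse(6, 8)): [1, 9, 0, 7, 5, 8, 4, 6, 2, 3]
After 3 (reverse(4, 8)): [1, 9, 0, 7, 2, 6, 4, 8, 5, 3]
After 4 (reverse(3, 4)): [1, 9, 0, 2, 7, 6, 4, 8, 5, 3]
After 5 (reverse(7, 8)): [1, 9, 0, 2, 7, 6, 4, 5, 8, 3]
After 6 (reverse(8, 9)): [1, 9, 0, 2, 7, 6, 4, 5, 3, 8]
After 7 (rotate_left(7, 9, k=1)): [1, 9, 0, 2, 7, 6, 4, 3, 8, 5]
After 8 (swap(1, 6)): [1, 4, 0, 2, 7, 6, 9, 3, 8, 5]
After 9 (reverse(2, 5)): [1, 4, 6, 7, 2, 0, 9, 3, 8, 5]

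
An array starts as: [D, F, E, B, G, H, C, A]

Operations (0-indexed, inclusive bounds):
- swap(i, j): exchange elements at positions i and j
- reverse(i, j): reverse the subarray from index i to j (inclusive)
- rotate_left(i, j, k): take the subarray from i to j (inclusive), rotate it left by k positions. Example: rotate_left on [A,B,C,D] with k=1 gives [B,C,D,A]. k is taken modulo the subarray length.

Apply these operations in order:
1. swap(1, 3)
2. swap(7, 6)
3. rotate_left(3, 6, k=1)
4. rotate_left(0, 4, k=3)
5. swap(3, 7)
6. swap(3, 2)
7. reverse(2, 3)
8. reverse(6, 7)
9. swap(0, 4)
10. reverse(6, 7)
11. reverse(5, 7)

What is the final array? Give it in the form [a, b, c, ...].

After 1 (swap(1, 3)): [D, B, E, F, G, H, C, A]
After 2 (swap(7, 6)): [D, B, E, F, G, H, A, C]
After 3 (rotate_left(3, 6, k=1)): [D, B, E, G, H, A, F, C]
After 4 (rotate_left(0, 4, k=3)): [G, H, D, B, E, A, F, C]
After 5 (swap(3, 7)): [G, H, D, C, E, A, F, B]
After 6 (swap(3, 2)): [G, H, C, D, E, A, F, B]
After 7 (reverse(2, 3)): [G, H, D, C, E, A, F, B]
After 8 (reverse(6, 7)): [G, H, D, C, E, A, B, F]
After 9 (swap(0, 4)): [E, H, D, C, G, A, B, F]
After 10 (reverse(6, 7)): [E, H, D, C, G, A, F, B]
After 11 (reverse(5, 7)): [E, H, D, C, G, B, F, A]

Answer: [E, H, D, C, G, B, F, A]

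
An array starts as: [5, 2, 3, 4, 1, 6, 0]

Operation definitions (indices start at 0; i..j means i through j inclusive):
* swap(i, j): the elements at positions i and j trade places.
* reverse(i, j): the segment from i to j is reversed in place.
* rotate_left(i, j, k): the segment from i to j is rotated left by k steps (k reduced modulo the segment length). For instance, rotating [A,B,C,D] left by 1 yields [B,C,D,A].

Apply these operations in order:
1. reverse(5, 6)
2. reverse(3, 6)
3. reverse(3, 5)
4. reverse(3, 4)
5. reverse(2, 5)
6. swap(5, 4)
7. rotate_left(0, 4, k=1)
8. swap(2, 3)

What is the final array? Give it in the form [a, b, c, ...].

Answer: [2, 6, 3, 1, 5, 0, 4]

Derivation:
After 1 (reverse(5, 6)): [5, 2, 3, 4, 1, 0, 6]
After 2 (reverse(3, 6)): [5, 2, 3, 6, 0, 1, 4]
After 3 (reverse(3, 5)): [5, 2, 3, 1, 0, 6, 4]
After 4 (reverse(3, 4)): [5, 2, 3, 0, 1, 6, 4]
After 5 (reverse(2, 5)): [5, 2, 6, 1, 0, 3, 4]
After 6 (swap(5, 4)): [5, 2, 6, 1, 3, 0, 4]
After 7 (rotate_left(0, 4, k=1)): [2, 6, 1, 3, 5, 0, 4]
After 8 (swap(2, 3)): [2, 6, 3, 1, 5, 0, 4]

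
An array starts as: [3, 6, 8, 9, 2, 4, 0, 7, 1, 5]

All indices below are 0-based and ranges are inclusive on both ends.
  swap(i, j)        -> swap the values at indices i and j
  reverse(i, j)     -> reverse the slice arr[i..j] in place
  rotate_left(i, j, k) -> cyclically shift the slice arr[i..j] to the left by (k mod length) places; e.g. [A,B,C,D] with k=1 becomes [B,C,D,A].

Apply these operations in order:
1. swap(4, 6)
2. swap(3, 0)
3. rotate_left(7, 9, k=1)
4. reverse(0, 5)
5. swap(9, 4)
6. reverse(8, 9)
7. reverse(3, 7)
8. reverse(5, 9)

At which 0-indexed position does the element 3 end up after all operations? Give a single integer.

Answer: 2

Derivation:
After 1 (swap(4, 6)): [3, 6, 8, 9, 0, 4, 2, 7, 1, 5]
After 2 (swap(3, 0)): [9, 6, 8, 3, 0, 4, 2, 7, 1, 5]
After 3 (rotate_left(7, 9, k=1)): [9, 6, 8, 3, 0, 4, 2, 1, 5, 7]
After 4 (reverse(0, 5)): [4, 0, 3, 8, 6, 9, 2, 1, 5, 7]
After 5 (swap(9, 4)): [4, 0, 3, 8, 7, 9, 2, 1, 5, 6]
After 6 (reverse(8, 9)): [4, 0, 3, 8, 7, 9, 2, 1, 6, 5]
After 7 (reverse(3, 7)): [4, 0, 3, 1, 2, 9, 7, 8, 6, 5]
After 8 (reverse(5, 9)): [4, 0, 3, 1, 2, 5, 6, 8, 7, 9]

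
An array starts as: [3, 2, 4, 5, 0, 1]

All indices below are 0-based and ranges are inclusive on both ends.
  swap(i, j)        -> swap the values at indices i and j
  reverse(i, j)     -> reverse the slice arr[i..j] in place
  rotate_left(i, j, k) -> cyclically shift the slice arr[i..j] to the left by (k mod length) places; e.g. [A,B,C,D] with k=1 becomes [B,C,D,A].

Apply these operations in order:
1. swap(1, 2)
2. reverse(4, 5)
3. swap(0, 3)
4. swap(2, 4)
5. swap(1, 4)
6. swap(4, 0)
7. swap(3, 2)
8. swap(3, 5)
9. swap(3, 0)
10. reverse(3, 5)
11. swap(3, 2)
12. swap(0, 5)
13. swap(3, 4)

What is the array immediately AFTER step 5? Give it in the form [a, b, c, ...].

Answer: [5, 2, 1, 3, 4, 0]

Derivation:
After 1 (swap(1, 2)): [3, 4, 2, 5, 0, 1]
After 2 (reverse(4, 5)): [3, 4, 2, 5, 1, 0]
After 3 (swap(0, 3)): [5, 4, 2, 3, 1, 0]
After 4 (swap(2, 4)): [5, 4, 1, 3, 2, 0]
After 5 (swap(1, 4)): [5, 2, 1, 3, 4, 0]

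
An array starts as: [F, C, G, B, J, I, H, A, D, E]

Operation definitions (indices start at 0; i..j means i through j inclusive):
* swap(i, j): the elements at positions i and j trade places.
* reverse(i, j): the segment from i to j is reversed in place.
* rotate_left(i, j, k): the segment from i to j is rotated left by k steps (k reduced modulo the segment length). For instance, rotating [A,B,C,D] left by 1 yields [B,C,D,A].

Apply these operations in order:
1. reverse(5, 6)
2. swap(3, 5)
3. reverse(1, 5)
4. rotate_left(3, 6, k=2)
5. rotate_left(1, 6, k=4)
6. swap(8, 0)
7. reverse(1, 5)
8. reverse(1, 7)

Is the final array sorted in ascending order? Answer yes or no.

After 1 (reverse(5, 6)): [F, C, G, B, J, H, I, A, D, E]
After 2 (swap(3, 5)): [F, C, G, H, J, B, I, A, D, E]
After 3 (reverse(1, 5)): [F, B, J, H, G, C, I, A, D, E]
After 4 (rotate_left(3, 6, k=2)): [F, B, J, C, I, H, G, A, D, E]
After 5 (rotate_left(1, 6, k=4)): [F, H, G, B, J, C, I, A, D, E]
After 6 (swap(8, 0)): [D, H, G, B, J, C, I, A, F, E]
After 7 (reverse(1, 5)): [D, C, J, B, G, H, I, A, F, E]
After 8 (reverse(1, 7)): [D, A, I, H, G, B, J, C, F, E]

Answer: no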